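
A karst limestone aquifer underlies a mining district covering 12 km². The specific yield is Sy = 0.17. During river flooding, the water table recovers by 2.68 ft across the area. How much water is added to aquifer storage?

A = 12 km² = 1.2 × 10^7 m²
Δh = 2.68 ft = 0.8169 m
ΔV = Sy × A × Δh = 0.17 × 1.2 × 10^7 m² × 0.8169 m = 1.666 × 10^6 m³

ΔV ≈ 1.67 × 10^6 m³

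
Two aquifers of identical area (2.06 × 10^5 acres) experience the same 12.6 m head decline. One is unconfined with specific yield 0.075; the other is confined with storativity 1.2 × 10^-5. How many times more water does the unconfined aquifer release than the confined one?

ΔV_u / ΔV_c ≈ 6250

A = 2.06 × 10^5 acres = 8.337 × 10^8 m²
Unconfined: ΔV_u = Sy × A × Δh = 0.075 × 8.337 × 10^8 × 12.6 = 7.878 × 10^8 m³
Confined: ΔV_c = S × A × Δh = 1.2 × 10^-5 × 8.337 × 10^8 × 12.6 = 1.26 × 10^5 m³
Ratio = ΔV_u / ΔV_c = Sy / S = 0.075 / 1.2 × 10^-5 = 6250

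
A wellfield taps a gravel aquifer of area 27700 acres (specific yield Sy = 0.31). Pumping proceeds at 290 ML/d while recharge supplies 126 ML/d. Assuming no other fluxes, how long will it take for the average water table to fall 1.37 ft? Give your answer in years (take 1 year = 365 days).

A = 27700 acres = 1.121 × 10^8 m²
Δh = 1.37 ft = 0.4176 m
ΔV = Sy × A × Δh = 0.31 × 1.121 × 10^8 × 0.4176 = 1.451 × 10^7 m³
Net withdrawal = 290 − 126 = 164 ML/d = 1.64 × 10^5 m³/d
t = ΔV / Q = 1.451 × 10^7 m³ / 1.64 × 10^5 m³/d = 88.48 d
t = 88.48 d ≈ 0.2424 years

t ≈ 0.242 years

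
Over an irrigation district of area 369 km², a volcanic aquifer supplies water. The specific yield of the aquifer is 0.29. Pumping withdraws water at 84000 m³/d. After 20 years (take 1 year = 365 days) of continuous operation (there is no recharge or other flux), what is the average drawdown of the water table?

Δh ≈ 5.73 m

A = 369 km² = 3.69 × 10^8 m²
t = 20 years = 7300 d
ΔV = Q × t = 84000 m³/d × 7300 d = 6.132 × 10^8 m³
Δh = ΔV / (Sy × A) = 6.132 × 10^8 / (0.29 × 3.69 × 10^8) = 5.73 m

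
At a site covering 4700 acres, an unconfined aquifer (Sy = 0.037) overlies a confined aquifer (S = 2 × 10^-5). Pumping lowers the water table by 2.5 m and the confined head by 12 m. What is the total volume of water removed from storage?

ΔV ≈ 1.76 × 10^6 m³

A = 4700 acres = 1.902 × 10^7 m²
Unconfined: ΔV_u = Sy × A × Δh_u = 0.037 × 1.902 × 10^7 × 2.5 = 1.759 × 10^6 m³
Confined: ΔV_c = S × A × Δh_c = 2 × 10^-5 × 1.902 × 10^7 × 12 = 4565 m³
Total ΔV = 1.759 × 10^6 + 4565 = 1.764 × 10^6 m³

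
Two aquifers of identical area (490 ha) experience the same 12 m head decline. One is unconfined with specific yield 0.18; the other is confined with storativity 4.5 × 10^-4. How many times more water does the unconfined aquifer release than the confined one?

ΔV_u / ΔV_c ≈ 400

A = 490 ha = 4.9 × 10^6 m²
Unconfined: ΔV_u = Sy × A × Δh = 0.18 × 4.9 × 10^6 × 12 = 1.058 × 10^7 m³
Confined: ΔV_c = S × A × Δh = 4.5 × 10^-4 × 4.9 × 10^6 × 12 = 26460 m³
Ratio = ΔV_u / ΔV_c = Sy / S = 0.18 / 4.5 × 10^-4 = 400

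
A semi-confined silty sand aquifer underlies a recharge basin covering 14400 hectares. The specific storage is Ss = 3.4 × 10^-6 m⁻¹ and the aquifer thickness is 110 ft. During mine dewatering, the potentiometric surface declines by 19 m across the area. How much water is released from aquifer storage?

b = 110 ft = 33.53 m
S = Ss × b = 3.4 × 10^-6 m⁻¹ × 33.53 m = 1.14 × 10^-4
A = 14400 hectares = 1.44 × 10^8 m²
ΔV = S × A × Δh = 1.14 × 10^-4 × 1.44 × 10^8 m² × 19 m = 3.119 × 10^5 m³

ΔV ≈ 3.12 × 10^5 m³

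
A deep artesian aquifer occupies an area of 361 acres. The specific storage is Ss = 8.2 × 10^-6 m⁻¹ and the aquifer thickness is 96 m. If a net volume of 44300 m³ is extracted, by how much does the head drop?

Δh ≈ 38.5 m

S = Ss × b = 8.2 × 10^-6 m⁻¹ × 96 m = 7.872 × 10^-4
A = 361 acres = 1.461 × 10^6 m²
Δh = ΔV / (S × A) = 44300 m³ / (7.872 × 10^-4 × 1.461 × 10^6 m²) = 38.52 m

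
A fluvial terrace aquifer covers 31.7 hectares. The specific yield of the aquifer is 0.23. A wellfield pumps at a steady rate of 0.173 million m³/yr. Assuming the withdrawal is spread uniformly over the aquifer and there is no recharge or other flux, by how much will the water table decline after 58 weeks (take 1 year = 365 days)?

Δh ≈ 2.64 m

A = 31.7 hectares = 3.17 × 10^5 m²
Q = 0.173 million m³/yr = 474 m³/d
t = 58 weeks = 406 d
ΔV = Q × t = 474 m³/d × 406 d = 1.924 × 10^5 m³
Δh = ΔV / (Sy × A) = 1.924 × 10^5 / (0.23 × 3.17 × 10^5) = 2.639 m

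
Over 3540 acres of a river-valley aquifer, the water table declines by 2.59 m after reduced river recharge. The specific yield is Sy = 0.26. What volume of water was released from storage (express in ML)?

A = 3540 acres = 1.433 × 10^7 m²
ΔV = Sy × A × Δh = 0.26 × 1.433 × 10^7 m² × 2.59 m = 9.647 × 10^6 m³
ΔV = 9.647 × 10^6 m³ = 9647 ML

ΔV ≈ 9650 ML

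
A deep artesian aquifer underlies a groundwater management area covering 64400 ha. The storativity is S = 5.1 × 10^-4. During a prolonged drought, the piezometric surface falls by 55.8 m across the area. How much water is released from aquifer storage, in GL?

ΔV ≈ 18.3 GL

A = 64400 ha = 6.44 × 10^8 m²
ΔV = S × A × Δh = 5.1 × 10^-4 × 6.44 × 10^8 m² × 55.8 m = 1.833 × 10^7 m³
ΔV = 1.833 × 10^7 m³ = 18.33 GL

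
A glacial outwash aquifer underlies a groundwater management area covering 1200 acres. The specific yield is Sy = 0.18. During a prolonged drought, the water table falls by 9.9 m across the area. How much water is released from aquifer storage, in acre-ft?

A = 1200 acres = 4.856 × 10^6 m²
ΔV = Sy × A × Δh = 0.18 × 4.856 × 10^6 m² × 9.9 m = 8.654 × 10^6 m³
ΔV = 8.654 × 10^6 m³ = 7016 acre-ft

ΔV ≈ 7020 acre-ft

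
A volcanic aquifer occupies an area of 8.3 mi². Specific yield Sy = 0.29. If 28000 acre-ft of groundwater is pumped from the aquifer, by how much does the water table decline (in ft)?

Δh ≈ 18.2 ft

A = 8.3 mi² = 2.15 × 10^7 m²
ΔV = 28000 acre-ft = 3.454 × 10^7 m³
Δh = ΔV / (Sy × A) = 3.454 × 10^7 m³ / (0.29 × 2.15 × 10^7 m²) = 5.54 m
Δh = 5.54 m = 18.18 ft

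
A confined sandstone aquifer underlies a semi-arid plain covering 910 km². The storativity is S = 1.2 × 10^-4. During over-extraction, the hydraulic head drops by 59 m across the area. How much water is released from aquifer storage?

A = 910 km² = 9.1 × 10^8 m²
ΔV = S × A × Δh = 1.2 × 10^-4 × 9.1 × 10^8 m² × 59 m = 6.443 × 10^6 m³

ΔV ≈ 6.44 × 10^6 m³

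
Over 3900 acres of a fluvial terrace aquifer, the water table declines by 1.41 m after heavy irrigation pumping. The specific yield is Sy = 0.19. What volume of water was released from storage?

ΔV ≈ 4.23 × 10^6 m³

A = 3900 acres = 1.578 × 10^7 m²
ΔV = Sy × A × Δh = 0.19 × 1.578 × 10^7 m² × 1.41 m = 4.228 × 10^6 m³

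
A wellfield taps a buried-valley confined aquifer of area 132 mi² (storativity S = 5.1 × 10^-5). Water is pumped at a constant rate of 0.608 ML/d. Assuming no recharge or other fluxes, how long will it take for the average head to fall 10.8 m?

A = 132 mi² = 3.419 × 10^8 m²
ΔV = S × A × Δh = 5.1 × 10^-5 × 3.419 × 10^8 × 10.8 = 1.883 × 10^5 m³
Q = 0.608 ML/d = 608 m³/d
t = ΔV / Q = 1.883 × 10^5 m³ / 608 m³/d = 309.7 d

t ≈ 310 days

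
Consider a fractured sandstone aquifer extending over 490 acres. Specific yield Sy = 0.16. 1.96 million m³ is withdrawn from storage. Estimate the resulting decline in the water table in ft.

A = 490 acres = 1.983 × 10^6 m²
ΔV = 1.96 million m³ = 1.96 × 10^6 m³
Δh = ΔV / (Sy × A) = 1.96 × 10^6 m³ / (0.16 × 1.983 × 10^6 m²) = 6.178 m
Δh = 6.178 m = 20.27 ft

Δh ≈ 20.3 ft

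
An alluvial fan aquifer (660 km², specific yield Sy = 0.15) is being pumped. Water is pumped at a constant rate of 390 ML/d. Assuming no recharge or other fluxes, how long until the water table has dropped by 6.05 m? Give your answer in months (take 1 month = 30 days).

t ≈ 51.2 months

A = 660 km² = 6.6 × 10^8 m²
ΔV = Sy × A × Δh = 0.15 × 6.6 × 10^8 × 6.05 = 5.989 × 10^8 m³
Q = 390 ML/d = 3.9 × 10^5 m³/d
t = ΔV / Q = 5.989 × 10^8 m³ / 3.9 × 10^5 m³/d = 1536 d
t = 1536 d ≈ 51.19 months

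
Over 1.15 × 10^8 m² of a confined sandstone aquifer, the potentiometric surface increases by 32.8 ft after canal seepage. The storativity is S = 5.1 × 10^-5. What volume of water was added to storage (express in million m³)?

Δh = 32.8 ft = 9.997 m
ΔV = S × A × Δh = 5.1 × 10^-5 × 1.15 × 10^8 m² × 9.997 m = 58630 m³
ΔV = 58630 m³ = 0.05863 million m³

ΔV ≈ 0.0586 million m³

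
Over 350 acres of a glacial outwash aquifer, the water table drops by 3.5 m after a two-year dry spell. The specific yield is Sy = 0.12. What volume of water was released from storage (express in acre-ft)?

ΔV ≈ 482 acre-ft

A = 350 acres = 1.416 × 10^6 m²
ΔV = Sy × A × Δh = 0.12 × 1.416 × 10^6 m² × 3.5 m = 5.949 × 10^5 m³
ΔV = 5.949 × 10^5 m³ = 482.3 acre-ft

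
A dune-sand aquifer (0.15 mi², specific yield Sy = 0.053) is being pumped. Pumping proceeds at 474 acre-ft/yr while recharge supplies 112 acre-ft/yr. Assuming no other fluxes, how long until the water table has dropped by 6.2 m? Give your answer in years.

A = 0.15 mi² = 3.885 × 10^5 m²
ΔV = Sy × A × Δh = 0.053 × 3.885 × 10^5 × 6.2 = 1.277 × 10^5 m³
Net withdrawal = 474 − 112 = 362 acre-ft/yr = 1223 m³/d
t = ΔV / Q = 1.277 × 10^5 m³ / 1223 m³/d = 104.4 d
t = 104.4 d ≈ 0.2859 years

t ≈ 0.286 years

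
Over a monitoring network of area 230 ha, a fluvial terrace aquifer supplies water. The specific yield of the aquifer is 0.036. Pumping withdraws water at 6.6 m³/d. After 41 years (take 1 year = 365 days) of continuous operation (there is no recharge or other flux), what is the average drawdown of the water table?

A = 230 ha = 2.3 × 10^6 m²
t = 41 years = 14960 d
ΔV = Q × t = 6.6 m³/d × 14960 d = 98770 m³
Δh = ΔV / (Sy × A) = 98770 / (0.036 × 2.3 × 10^6) = 1.193 m

Δh ≈ 1.19 m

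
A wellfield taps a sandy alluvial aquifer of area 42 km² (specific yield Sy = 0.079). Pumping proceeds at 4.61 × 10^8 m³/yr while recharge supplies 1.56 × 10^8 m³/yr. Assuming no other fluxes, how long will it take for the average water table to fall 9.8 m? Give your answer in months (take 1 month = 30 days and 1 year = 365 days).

A = 42 km² = 4.2 × 10^7 m²
ΔV = Sy × A × Δh = 0.079 × 4.2 × 10^7 × 9.8 = 3.252 × 10^7 m³
Net withdrawal = 4.61 × 10^8 − 1.56 × 10^8 = 3.05 × 10^8 m³/yr = 8.356 × 10^5 m³/d
t = ΔV / Q = 3.252 × 10^7 m³ / 8.356 × 10^5 m³/d = 38.91 d
t = 38.91 d ≈ 1.297 months

t ≈ 1.3 months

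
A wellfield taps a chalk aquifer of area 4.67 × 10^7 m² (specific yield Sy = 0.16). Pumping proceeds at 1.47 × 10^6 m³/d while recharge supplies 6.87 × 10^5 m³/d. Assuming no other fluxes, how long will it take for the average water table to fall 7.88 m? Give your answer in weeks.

ΔV = Sy × A × Δh = 0.16 × 4.67 × 10^7 × 7.88 = 5.888 × 10^7 m³
Net withdrawal = 1.47 × 10^6 − 6.87 × 10^5 = 7.83 × 10^5 m³/d
t = ΔV / Q = 5.888 × 10^7 m³ / 7.83 × 10^5 m³/d = 75.2 d
t = 75.2 d ≈ 10.74 weeks

t ≈ 10.7 weeks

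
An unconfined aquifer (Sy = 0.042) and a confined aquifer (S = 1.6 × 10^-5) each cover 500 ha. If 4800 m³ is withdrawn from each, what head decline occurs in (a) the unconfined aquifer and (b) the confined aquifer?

Δh_u ≈ 0.0229 m; Δh_c ≈ 60 m

A = 500 ha = 5 × 10^6 m²
Unconfined: Δh_u = ΔV/(Sy·A) = 4800/(0.042 × 5 × 10^6) = 0.02286 m
Confined: Δh_c = ΔV/(S·A) = 4800/(1.6 × 10^-5 × 5 × 10^6) = 60 m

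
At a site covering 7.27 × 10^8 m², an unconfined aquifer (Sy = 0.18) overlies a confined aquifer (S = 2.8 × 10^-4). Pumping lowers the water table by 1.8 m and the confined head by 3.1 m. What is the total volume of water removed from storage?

Unconfined: ΔV_u = Sy × A × Δh_u = 0.18 × 7.27 × 10^8 × 1.8 = 2.355 × 10^8 m³
Confined: ΔV_c = S × A × Δh_c = 2.8 × 10^-4 × 7.27 × 10^8 × 3.1 = 6.31 × 10^5 m³
Total ΔV = 2.355 × 10^8 + 6.31 × 10^5 = 2.362 × 10^8 m³

ΔV ≈ 2.36 × 10^8 m³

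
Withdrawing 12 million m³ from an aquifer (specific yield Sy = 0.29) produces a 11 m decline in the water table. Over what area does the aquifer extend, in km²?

A ≈ 3.76 km²

ΔV = 12 million m³ = 1.2 × 10^7 m³
A = ΔV / (Sy × Δh) = 1.2 × 10^7 / (0.29 × 11) = 3.762 × 10^6 m²
A = 3.762 × 10^6 m² = 3.762 km²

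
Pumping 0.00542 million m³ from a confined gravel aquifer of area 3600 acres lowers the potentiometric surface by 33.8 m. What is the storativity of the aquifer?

S ≈ 1.1 × 10^-5

A = 3600 acres = 1.457 × 10^7 m²
ΔV = 0.00542 million m³ = 5420 m³
S = ΔV / (A × Δh) = 5420 m³ / (1.457 × 10^7 m² × 33.8 m) = 1.101 × 10^-5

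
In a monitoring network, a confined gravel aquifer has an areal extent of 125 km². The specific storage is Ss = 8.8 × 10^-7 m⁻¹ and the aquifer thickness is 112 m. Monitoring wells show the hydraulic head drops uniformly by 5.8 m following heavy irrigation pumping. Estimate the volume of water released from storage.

S = Ss × b = 8.8 × 10^-7 m⁻¹ × 112 m = 9.856 × 10^-5
A = 125 km² = 1.25 × 10^8 m²
ΔV = S × A × Δh = 9.856 × 10^-5 × 1.25 × 10^8 m² × 5.8 m = 71460 m³

ΔV ≈ 71500 m³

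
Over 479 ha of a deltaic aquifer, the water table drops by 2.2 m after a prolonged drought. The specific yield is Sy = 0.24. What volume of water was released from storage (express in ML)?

ΔV ≈ 2530 ML

A = 479 ha = 4.79 × 10^6 m²
ΔV = Sy × A × Δh = 0.24 × 4.79 × 10^6 m² × 2.2 m = 2.529 × 10^6 m³
ΔV = 2.529 × 10^6 m³ = 2529 ML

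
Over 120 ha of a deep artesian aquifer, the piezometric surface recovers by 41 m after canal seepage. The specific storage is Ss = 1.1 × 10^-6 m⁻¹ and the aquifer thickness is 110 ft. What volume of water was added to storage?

ΔV ≈ 1810 m³

b = 110 ft = 33.53 m
S = Ss × b = 1.1 × 10^-6 m⁻¹ × 33.53 m = 3.688 × 10^-5
A = 120 ha = 1.2 × 10^6 m²
ΔV = S × A × Δh = 3.688 × 10^-5 × 1.2 × 10^6 m² × 41 m = 1815 m³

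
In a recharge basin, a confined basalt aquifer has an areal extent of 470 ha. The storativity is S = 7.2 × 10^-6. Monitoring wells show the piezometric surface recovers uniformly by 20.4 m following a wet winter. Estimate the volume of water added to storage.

A = 470 ha = 4.7 × 10^6 m²
ΔV = S × A × Δh = 7.2 × 10^-6 × 4.7 × 10^6 m² × 20.4 m = 690.3 m³

ΔV ≈ 690 m³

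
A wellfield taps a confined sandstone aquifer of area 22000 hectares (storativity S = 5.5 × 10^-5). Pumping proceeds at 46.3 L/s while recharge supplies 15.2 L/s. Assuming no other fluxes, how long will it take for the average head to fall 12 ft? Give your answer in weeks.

t ≈ 2.35 weeks

A = 22000 hectares = 2.2 × 10^8 m²
Δh = 12 ft = 3.658 m
ΔV = S × A × Δh = 5.5 × 10^-5 × 2.2 × 10^8 × 3.658 = 44260 m³
Net withdrawal = 46.3 − 15.2 = 31.1 L/s = 2687 m³/d
t = ΔV / Q = 44260 m³ / 2687 m³/d = 16.47 d
t = 16.47 d ≈ 2.353 weeks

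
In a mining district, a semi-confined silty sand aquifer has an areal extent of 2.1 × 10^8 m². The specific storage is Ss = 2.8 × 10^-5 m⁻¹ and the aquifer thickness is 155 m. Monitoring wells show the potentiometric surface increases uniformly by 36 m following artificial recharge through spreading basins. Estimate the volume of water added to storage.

ΔV ≈ 3.28 × 10^7 m³

S = Ss × b = 2.8 × 10^-5 m⁻¹ × 155 m = 4.34 × 10^-3
ΔV = S × A × Δh = 0.00434 × 2.1 × 10^8 m² × 36 m = 3.281 × 10^7 m³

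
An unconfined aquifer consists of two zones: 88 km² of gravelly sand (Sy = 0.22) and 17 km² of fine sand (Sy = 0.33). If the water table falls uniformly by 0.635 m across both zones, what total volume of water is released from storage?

ΔV ≈ 1.59 × 10^7 m³

A₁ = 88 km² = 8.8 × 10^7 m²; A₂ = 17 km² = 1.7 × 10^7 m²
ΔV₁ = 0.22 × 8.8 × 10^7 × 0.635 = 1.229 × 10^7 m³
ΔV₂ = 0.33 × 1.7 × 10^7 × 0.635 = 3.562 × 10^6 m³
ΔV = ΔV₁ + ΔV₂ = 1.586 × 10^7 m³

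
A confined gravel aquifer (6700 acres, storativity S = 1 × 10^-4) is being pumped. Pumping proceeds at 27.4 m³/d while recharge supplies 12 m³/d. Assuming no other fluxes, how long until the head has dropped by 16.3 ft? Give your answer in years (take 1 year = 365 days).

t ≈ 2.4 years

A = 6700 acres = 2.711 × 10^7 m²
Δh = 16.3 ft = 4.968 m
ΔV = S × A × Δh = 1 × 10^-4 × 2.711 × 10^7 × 4.968 = 13470 m³
Net withdrawal = 27.4 − 12 = 15.4 m³/d
t = ΔV / Q = 13470 m³ / 15.4 m³/d = 874.7 d
t = 874.7 d ≈ 2.397 years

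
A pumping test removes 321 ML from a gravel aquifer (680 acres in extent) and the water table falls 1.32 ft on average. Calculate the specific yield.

A = 680 acres = 2.752 × 10^6 m²
Δh = 1.32 ft = 0.4023 m
ΔV = 321 ML = 3.21 × 10^5 m³
Sy = ΔV / (A × Δh) = 3.21 × 10^5 m³ / (2.752 × 10^6 m² × 0.4023 m) = 0.2899

Sy ≈ 0.29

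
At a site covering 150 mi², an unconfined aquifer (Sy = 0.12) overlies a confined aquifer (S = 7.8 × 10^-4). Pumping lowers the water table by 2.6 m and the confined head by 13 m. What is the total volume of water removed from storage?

A = 150 mi² = 3.885 × 10^8 m²
Unconfined: ΔV_u = Sy × A × Δh_u = 0.12 × 3.885 × 10^8 × 2.6 = 1.212 × 10^8 m³
Confined: ΔV_c = S × A × Δh_c = 7.8 × 10^-4 × 3.885 × 10^8 × 13 = 3.939 × 10^6 m³
Total ΔV = 1.212 × 10^8 + 3.939 × 10^6 = 1.252 × 10^8 m³

ΔV ≈ 1.25 × 10^8 m³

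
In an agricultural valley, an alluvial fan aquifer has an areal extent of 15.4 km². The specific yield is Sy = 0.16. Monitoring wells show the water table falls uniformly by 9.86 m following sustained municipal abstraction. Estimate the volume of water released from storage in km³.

ΔV ≈ 0.0243 km³

A = 15.4 km² = 1.54 × 10^7 m²
ΔV = Sy × A × Δh = 0.16 × 1.54 × 10^7 m² × 9.86 m = 2.43 × 10^7 m³
ΔV = 2.43 × 10^7 m³ = 0.0243 km³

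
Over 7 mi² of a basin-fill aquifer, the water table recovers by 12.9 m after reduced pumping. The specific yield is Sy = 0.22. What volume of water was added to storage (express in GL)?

ΔV ≈ 51.5 GL

A = 7 mi² = 1.813 × 10^7 m²
ΔV = Sy × A × Δh = 0.22 × 1.813 × 10^7 m² × 12.9 m = 5.145 × 10^7 m³
ΔV = 5.145 × 10^7 m³ = 51.45 GL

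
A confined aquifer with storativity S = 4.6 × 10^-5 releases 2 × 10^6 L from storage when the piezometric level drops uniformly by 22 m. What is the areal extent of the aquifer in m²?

ΔV = 2 × 10^6 L = 2000 m³
A = ΔV / (S × Δh) = 2000 / (4.6 × 10^-5 × 22) = 1.976 × 10^6 m²

A ≈ 1.98 × 10^6 m²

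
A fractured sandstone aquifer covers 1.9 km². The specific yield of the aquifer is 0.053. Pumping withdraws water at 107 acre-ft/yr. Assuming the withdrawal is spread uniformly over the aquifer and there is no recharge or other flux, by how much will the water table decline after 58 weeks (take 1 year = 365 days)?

Δh ≈ 1.46 m

A = 1.9 km² = 1.9 × 10^6 m²
Q = 107 acre-ft/yr = 361.6 m³/d
t = 58 weeks = 406 d
ΔV = Q × t = 361.6 m³/d × 406 d = 1.468 × 10^5 m³
Δh = ΔV / (Sy × A) = 1.468 × 10^5 / (0.053 × 1.9 × 10^6) = 1.458 m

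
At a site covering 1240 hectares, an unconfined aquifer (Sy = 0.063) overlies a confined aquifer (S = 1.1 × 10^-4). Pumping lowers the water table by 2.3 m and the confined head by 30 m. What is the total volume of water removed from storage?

A = 1240 hectares = 1.24 × 10^7 m²
Unconfined: ΔV_u = Sy × A × Δh_u = 0.063 × 1.24 × 10^7 × 2.3 = 1.797 × 10^6 m³
Confined: ΔV_c = S × A × Δh_c = 1.1 × 10^-4 × 1.24 × 10^7 × 30 = 40920 m³
Total ΔV = 1.797 × 10^6 + 40920 = 1.838 × 10^6 m³

ΔV ≈ 1.84 × 10^6 m³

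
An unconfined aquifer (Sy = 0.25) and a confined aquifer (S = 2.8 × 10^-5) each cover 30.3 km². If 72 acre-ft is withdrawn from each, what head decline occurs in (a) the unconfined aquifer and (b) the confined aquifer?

A = 30.3 km² = 3.03 × 10^7 m²
ΔV = 72 acre-ft = 88810 m³
Unconfined: Δh_u = ΔV/(Sy·A) = 88810/(0.25 × 3.03 × 10^7) = 0.01172 m
Confined: Δh_c = ΔV/(S·A) = 88810/(2.8 × 10^-5 × 3.03 × 10^7) = 104.7 m

Δh_u ≈ 0.0117 m; Δh_c ≈ 105 m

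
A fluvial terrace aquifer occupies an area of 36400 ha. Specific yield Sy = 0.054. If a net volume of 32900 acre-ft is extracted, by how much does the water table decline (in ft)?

A = 36400 ha = 3.64 × 10^8 m²
ΔV = 32900 acre-ft = 4.058 × 10^7 m³
Δh = ΔV / (Sy × A) = 4.058 × 10^7 m³ / (0.054 × 3.64 × 10^8 m²) = 2.065 m
Δh = 2.065 m = 6.774 ft

Δh ≈ 6.77 ft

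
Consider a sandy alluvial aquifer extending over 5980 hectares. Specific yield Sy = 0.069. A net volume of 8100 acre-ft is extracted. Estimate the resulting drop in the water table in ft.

Δh ≈ 7.94 ft

A = 5980 hectares = 5.98 × 10^7 m²
ΔV = 8100 acre-ft = 9.991 × 10^6 m³
Δh = ΔV / (Sy × A) = 9.991 × 10^6 m³ / (0.069 × 5.98 × 10^7 m²) = 2.421 m
Δh = 2.421 m = 7.944 ft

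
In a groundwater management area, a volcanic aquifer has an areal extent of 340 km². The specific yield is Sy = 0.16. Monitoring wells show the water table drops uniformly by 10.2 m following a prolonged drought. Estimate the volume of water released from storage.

ΔV ≈ 5.55 × 10^8 m³

A = 340 km² = 3.4 × 10^8 m²
ΔV = Sy × A × Δh = 0.16 × 3.4 × 10^8 m² × 10.2 m = 5.549 × 10^8 m³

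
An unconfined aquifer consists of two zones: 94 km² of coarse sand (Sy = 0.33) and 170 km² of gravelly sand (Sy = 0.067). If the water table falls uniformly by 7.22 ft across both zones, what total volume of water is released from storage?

A₁ = 94 km² = 9.4 × 10^7 m²; A₂ = 170 km² = 1.7 × 10^8 m²
Δh = 7.22 ft = 2.201 m
ΔV₁ = 0.33 × 9.4 × 10^7 × 2.201 = 6.826 × 10^7 m³
ΔV₂ = 0.067 × 1.7 × 10^8 × 2.201 = 2.507 × 10^7 m³
ΔV = ΔV₁ + ΔV₂ = 9.333 × 10^7 m³

ΔV ≈ 9.33 × 10^7 m³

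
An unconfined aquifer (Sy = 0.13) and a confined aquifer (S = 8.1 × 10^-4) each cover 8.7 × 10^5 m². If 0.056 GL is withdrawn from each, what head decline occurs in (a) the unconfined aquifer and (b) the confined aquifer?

ΔV = 0.056 GL = 56000 m³
Unconfined: Δh_u = ΔV/(Sy·A) = 56000/(0.13 × 8.7 × 10^5) = 0.4951 m
Confined: Δh_c = ΔV/(S·A) = 56000/(8.1 × 10^-4 × 8.7 × 10^5) = 79.47 m

Δh_u ≈ 0.495 m; Δh_c ≈ 79.5 m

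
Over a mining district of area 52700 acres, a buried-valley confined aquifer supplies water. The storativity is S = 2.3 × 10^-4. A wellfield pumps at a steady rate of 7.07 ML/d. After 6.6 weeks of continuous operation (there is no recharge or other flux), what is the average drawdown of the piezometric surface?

A = 52700 acres = 2.133 × 10^8 m²
Q = 7.07 ML/d = 7070 m³/d
t = 6.6 weeks = 46.2 d
ΔV = Q × t = 7070 m³/d × 46.2 d = 3.266 × 10^5 m³
Δh = ΔV / (S × A) = 3.266 × 10^5 / (2.3 × 10^-4 × 2.133 × 10^8) = 6.659 m

Δh ≈ 6.66 m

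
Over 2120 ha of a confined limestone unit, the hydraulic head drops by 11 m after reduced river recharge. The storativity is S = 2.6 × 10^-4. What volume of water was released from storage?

ΔV ≈ 60600 m³

A = 2120 ha = 2.12 × 10^7 m²
ΔV = S × A × Δh = 2.6 × 10^-4 × 2.12 × 10^7 m² × 11 m = 60630 m³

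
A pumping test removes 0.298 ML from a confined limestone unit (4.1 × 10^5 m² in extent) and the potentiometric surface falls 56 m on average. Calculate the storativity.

ΔV = 0.298 ML = 298 m³
S = ΔV / (A × Δh) = 298 m³ / (4.1 × 10^5 m² × 56 m) = 1.298 × 10^-5

S ≈ 1.3 × 10^-5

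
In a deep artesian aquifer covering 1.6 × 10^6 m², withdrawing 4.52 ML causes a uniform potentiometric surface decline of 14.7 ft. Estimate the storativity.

Δh = 14.7 ft = 4.481 m
ΔV = 4.52 ML = 4520 m³
S = ΔV / (A × Δh) = 4520 m³ / (1.6 × 10^6 m² × 4.481 m) = 6.305 × 10^-4

S ≈ 6.3 × 10^-4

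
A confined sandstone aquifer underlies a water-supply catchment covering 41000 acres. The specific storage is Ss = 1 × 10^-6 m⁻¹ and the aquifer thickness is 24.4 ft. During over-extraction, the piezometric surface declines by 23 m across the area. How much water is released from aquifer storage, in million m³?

ΔV ≈ 0.0284 million m³

b = 24.4 ft = 7.437 m
S = Ss × b = 1 × 10^-6 m⁻¹ × 7.437 m = 7.437 × 10^-6
A = 41000 acres = 1.659 × 10^8 m²
ΔV = S × A × Δh = 7.437 × 10^-6 × 1.659 × 10^8 m² × 23 m = 28380 m³
ΔV = 28380 m³ = 0.02838 million m³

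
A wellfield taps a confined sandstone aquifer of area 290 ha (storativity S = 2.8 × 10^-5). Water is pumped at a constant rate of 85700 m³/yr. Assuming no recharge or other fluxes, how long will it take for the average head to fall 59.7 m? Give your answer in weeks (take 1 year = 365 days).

t ≈ 2.95 weeks

A = 290 ha = 2.9 × 10^6 m²
ΔV = S × A × Δh = 2.8 × 10^-5 × 2.9 × 10^6 × 59.7 = 4848 m³
Q = 85700 m³/yr = 234.8 m³/d
t = ΔV / Q = 4848 m³ / 234.8 m³/d = 20.65 d
t = 20.65 d ≈ 2.949 weeks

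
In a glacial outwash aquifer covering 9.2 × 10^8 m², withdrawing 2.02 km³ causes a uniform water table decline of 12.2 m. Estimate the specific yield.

ΔV = 2.02 km³ = 2.02 × 10^9 m³
Sy = ΔV / (A × Δh) = 2.02 × 10^9 m³ / (9.2 × 10^8 m² × 12.2 m) = 0.18

Sy ≈ 0.18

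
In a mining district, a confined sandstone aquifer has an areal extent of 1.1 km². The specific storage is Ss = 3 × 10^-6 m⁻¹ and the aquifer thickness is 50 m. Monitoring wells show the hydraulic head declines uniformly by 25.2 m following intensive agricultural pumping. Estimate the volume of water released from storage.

ΔV ≈ 4160 m³

S = Ss × b = 3 × 10^-6 m⁻¹ × 50 m = 1.5 × 10^-4
A = 1.1 km² = 1.1 × 10^6 m²
ΔV = S × A × Δh = 1.5 × 10^-4 × 1.1 × 10^6 m² × 25.2 m = 4158 m³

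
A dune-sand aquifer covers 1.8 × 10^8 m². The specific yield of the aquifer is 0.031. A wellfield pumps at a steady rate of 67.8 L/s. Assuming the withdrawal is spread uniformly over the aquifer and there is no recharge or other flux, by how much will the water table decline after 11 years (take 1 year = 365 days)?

Δh ≈ 4.21 m

Q = 67.8 L/s = 5858 m³/d
t = 11 years = 4015 d
ΔV = Q × t = 5858 m³/d × 4015 d = 2.352 × 10^7 m³
Δh = ΔV / (Sy × A) = 2.352 × 10^7 / (0.031 × 1.8 × 10^8) = 4.215 m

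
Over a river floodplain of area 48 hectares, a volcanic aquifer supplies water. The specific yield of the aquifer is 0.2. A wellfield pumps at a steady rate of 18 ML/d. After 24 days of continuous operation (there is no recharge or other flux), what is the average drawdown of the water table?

Δh ≈ 4.5 m

A = 48 hectares = 4.8 × 10^5 m²
Q = 18 ML/d = 18000 m³/d
ΔV = Q × t = 18000 m³/d × 24 d = 4.32 × 10^5 m³
Δh = ΔV / (Sy × A) = 4.32 × 10^5 / (0.2 × 4.8 × 10^5) = 4.5 m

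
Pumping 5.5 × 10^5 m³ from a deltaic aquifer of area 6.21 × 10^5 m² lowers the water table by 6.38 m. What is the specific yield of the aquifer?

Sy ≈ 0.14

Sy = ΔV / (A × Δh) = 5.5 × 10^5 m³ / (6.21 × 10^5 m² × 6.38 m) = 0.1388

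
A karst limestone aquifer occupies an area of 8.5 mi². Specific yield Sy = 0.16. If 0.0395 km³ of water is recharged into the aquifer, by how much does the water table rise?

A = 8.5 mi² = 2.201 × 10^7 m²
ΔV = 0.0395 km³ = 3.95 × 10^7 m³
Δh = ΔV / (Sy × A) = 3.95 × 10^7 m³ / (0.16 × 2.201 × 10^7 m²) = 11.21 m

Δh ≈ 11.2 m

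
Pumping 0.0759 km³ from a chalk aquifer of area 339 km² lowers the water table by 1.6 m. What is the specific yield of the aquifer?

Sy ≈ 0.14

A = 339 km² = 3.39 × 10^8 m²
ΔV = 0.0759 km³ = 7.59 × 10^7 m³
Sy = ΔV / (A × Δh) = 7.59 × 10^7 m³ / (3.39 × 10^8 m² × 1.6 m) = 0.1399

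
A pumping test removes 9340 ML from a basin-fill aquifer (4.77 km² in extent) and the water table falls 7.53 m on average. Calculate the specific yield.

Sy ≈ 0.26

A = 4.77 km² = 4.77 × 10^6 m²
ΔV = 9340 ML = 9.34 × 10^6 m³
Sy = ΔV / (A × Δh) = 9.34 × 10^6 m³ / (4.77 × 10^6 m² × 7.53 m) = 0.26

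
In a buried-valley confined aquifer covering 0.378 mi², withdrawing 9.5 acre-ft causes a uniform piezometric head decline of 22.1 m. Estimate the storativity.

A = 0.378 mi² = 9.79 × 10^5 m²
ΔV = 9.5 acre-ft = 11720 m³
S = ΔV / (A × Δh) = 11720 m³ / (9.79 × 10^5 m² × 22.1 m) = 5.416 × 10^-4

S ≈ 5.4 × 10^-4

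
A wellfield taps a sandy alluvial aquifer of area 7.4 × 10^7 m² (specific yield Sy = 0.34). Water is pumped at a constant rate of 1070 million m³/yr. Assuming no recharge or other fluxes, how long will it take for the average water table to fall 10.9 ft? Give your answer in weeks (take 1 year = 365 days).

t ≈ 4.07 weeks

Δh = 10.9 ft = 3.322 m
ΔV = Sy × A × Δh = 0.34 × 7.4 × 10^7 × 3.322 = 8.359 × 10^7 m³
Q = 1070 million m³/yr = 2.932 × 10^6 m³/d
t = ΔV / Q = 8.359 × 10^7 m³ / 2.932 × 10^6 m³/d = 28.51 d
t = 28.51 d ≈ 4.073 weeks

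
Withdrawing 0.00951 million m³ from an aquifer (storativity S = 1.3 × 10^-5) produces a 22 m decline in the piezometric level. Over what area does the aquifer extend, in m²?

A ≈ 3.33 × 10^7 m²

ΔV = 0.00951 million m³ = 9510 m³
A = ΔV / (S × Δh) = 9510 / (1.3 × 10^-5 × 22) = 3.325 × 10^7 m²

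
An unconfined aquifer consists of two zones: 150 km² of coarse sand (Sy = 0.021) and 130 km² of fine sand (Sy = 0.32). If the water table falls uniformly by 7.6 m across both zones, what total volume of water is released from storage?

ΔV ≈ 3.4 × 10^8 m³

A₁ = 150 km² = 1.5 × 10^8 m²; A₂ = 130 km² = 1.3 × 10^8 m²
ΔV₁ = 0.021 × 1.5 × 10^8 × 7.6 = 2.394 × 10^7 m³
ΔV₂ = 0.32 × 1.3 × 10^8 × 7.6 = 3.162 × 10^8 m³
ΔV = ΔV₁ + ΔV₂ = 3.401 × 10^8 m³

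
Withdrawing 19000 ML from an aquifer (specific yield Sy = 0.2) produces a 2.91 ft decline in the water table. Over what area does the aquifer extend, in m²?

A ≈ 1.07 × 10^8 m²

Δh = 2.91 ft = 0.887 m
ΔV = 19000 ML = 1.9 × 10^7 m³
A = ΔV / (Sy × Δh) = 1.9 × 10^7 / (0.2 × 0.887) = 1.071 × 10^8 m²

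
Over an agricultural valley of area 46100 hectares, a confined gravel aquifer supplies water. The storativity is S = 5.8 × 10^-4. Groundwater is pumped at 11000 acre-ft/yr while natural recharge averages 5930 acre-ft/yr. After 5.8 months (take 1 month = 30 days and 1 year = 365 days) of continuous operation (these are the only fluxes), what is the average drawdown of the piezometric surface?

A = 46100 hectares = 4.61 × 10^8 m²
Net abstraction = 11000 − 5930 = 5070 acre-ft/yr
Q_net = 5070 acre-ft/yr = 17130 m³/d
t = 5.8 months = 174 d
ΔV = Q × t = 17130 m³/d × 174 d = 2.981 × 10^6 m³
Δh = ΔV / (S × A) = 2.981 × 10^6 / (5.8 × 10^-4 × 4.61 × 10^8) = 11.15 m

Δh ≈ 11.1 m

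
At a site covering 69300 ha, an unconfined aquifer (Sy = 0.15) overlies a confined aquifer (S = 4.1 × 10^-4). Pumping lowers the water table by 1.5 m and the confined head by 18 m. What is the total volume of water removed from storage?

A = 69300 ha = 6.93 × 10^8 m²
Unconfined: ΔV_u = Sy × A × Δh_u = 0.15 × 6.93 × 10^8 × 1.5 = 1.559 × 10^8 m³
Confined: ΔV_c = S × A × Δh_c = 4.1 × 10^-4 × 6.93 × 10^8 × 18 = 5.114 × 10^6 m³
Total ΔV = 1.559 × 10^8 + 5.114 × 10^6 = 1.61 × 10^8 m³

ΔV ≈ 1.61 × 10^8 m³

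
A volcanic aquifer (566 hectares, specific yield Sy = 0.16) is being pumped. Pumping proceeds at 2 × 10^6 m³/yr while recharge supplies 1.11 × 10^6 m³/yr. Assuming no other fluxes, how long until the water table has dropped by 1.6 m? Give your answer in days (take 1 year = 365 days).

A = 566 hectares = 5.66 × 10^6 m²
ΔV = Sy × A × Δh = 0.16 × 5.66 × 10^6 × 1.6 = 1.449 × 10^6 m³
Net withdrawal = 2 × 10^6 − 1.11 × 10^6 = 8.9 × 10^5 m³/yr = 2438 m³/d
t = ΔV / Q = 1.449 × 10^6 m³ / 2438 m³/d = 594.2 d

t ≈ 594 days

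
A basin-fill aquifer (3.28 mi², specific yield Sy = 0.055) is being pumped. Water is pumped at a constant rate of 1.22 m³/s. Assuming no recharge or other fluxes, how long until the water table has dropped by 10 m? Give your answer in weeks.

t ≈ 6.33 weeks

A = 3.28 mi² = 8.495 × 10^6 m²
ΔV = Sy × A × Δh = 0.055 × 8.495 × 10^6 × 10 = 4.672 × 10^6 m³
Q = 1.22 m³/s = 1.054 × 10^5 m³/d
t = ΔV / Q = 4.672 × 10^6 m³ / 1.054 × 10^5 m³/d = 44.33 d
t = 44.33 d ≈ 6.332 weeks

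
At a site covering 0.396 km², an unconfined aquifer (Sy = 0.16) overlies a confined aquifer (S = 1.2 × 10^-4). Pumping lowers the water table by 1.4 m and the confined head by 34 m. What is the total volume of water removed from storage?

ΔV ≈ 90300 m³

A = 0.396 km² = 3.96 × 10^5 m²
Unconfined: ΔV_u = Sy × A × Δh_u = 0.16 × 3.96 × 10^5 × 1.4 = 88700 m³
Confined: ΔV_c = S × A × Δh_c = 1.2 × 10^-4 × 3.96 × 10^5 × 34 = 1616 m³
Total ΔV = 88700 + 1616 = 90320 m³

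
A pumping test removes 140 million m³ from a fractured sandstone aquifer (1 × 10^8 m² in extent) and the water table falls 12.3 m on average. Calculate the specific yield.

Sy ≈ 0.11

ΔV = 140 million m³ = 1.4 × 10^8 m³
Sy = ΔV / (A × Δh) = 1.4 × 10^8 m³ / (1 × 10^8 m² × 12.3 m) = 0.1138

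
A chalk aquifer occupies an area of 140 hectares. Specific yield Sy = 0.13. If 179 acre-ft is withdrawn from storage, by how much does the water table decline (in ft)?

A = 140 hectares = 1.4 × 10^6 m²
ΔV = 179 acre-ft = 2.208 × 10^5 m³
Δh = ΔV / (Sy × A) = 2.208 × 10^5 m³ / (0.13 × 1.4 × 10^6 m²) = 1.213 m
Δh = 1.213 m = 3.98 ft

Δh ≈ 3.98 ft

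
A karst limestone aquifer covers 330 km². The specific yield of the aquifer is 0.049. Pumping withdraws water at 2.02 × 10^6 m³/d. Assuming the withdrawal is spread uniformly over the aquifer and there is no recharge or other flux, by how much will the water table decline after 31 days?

Δh ≈ 3.87 m

A = 330 km² = 3.3 × 10^8 m²
ΔV = Q × t = 2.02 × 10^6 m³/d × 31 d = 6.262 × 10^7 m³
Δh = ΔV / (Sy × A) = 6.262 × 10^7 / (0.049 × 3.3 × 10^8) = 3.873 m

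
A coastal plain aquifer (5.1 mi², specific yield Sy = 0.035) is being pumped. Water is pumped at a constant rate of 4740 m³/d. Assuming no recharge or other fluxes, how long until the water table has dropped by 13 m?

t ≈ 1270 days

A = 5.1 mi² = 1.321 × 10^7 m²
ΔV = Sy × A × Δh = 0.035 × 1.321 × 10^7 × 13 = 6.01 × 10^6 m³
t = ΔV / Q = 6.01 × 10^6 m³ / 4740 m³/d = 1268 d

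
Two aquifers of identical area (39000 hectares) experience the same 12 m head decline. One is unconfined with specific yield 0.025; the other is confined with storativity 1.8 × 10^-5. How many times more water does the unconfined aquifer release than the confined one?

A = 39000 hectares = 3.9 × 10^8 m²
Unconfined: ΔV_u = Sy × A × Δh = 0.025 × 3.9 × 10^8 × 12 = 1.17 × 10^8 m³
Confined: ΔV_c = S × A × Δh = 1.8 × 10^-5 × 3.9 × 10^8 × 12 = 84240 m³
Ratio = ΔV_u / ΔV_c = Sy / S = 0.025 / 1.8 × 10^-5 = 1389

ΔV_u / ΔV_c ≈ 1390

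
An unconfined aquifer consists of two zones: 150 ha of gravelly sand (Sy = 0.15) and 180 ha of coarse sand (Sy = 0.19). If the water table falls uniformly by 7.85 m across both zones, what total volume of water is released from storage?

ΔV ≈ 4.45 × 10^6 m³

A₁ = 150 ha = 1.5 × 10^6 m²; A₂ = 180 ha = 1.8 × 10^6 m²
ΔV₁ = 0.15 × 1.5 × 10^6 × 7.85 = 1.766 × 10^6 m³
ΔV₂ = 0.19 × 1.8 × 10^6 × 7.85 = 2.685 × 10^6 m³
ΔV = ΔV₁ + ΔV₂ = 4.451 × 10^6 m³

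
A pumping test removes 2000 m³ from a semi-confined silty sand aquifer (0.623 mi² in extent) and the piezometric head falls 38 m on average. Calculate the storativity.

A = 0.623 mi² = 1.614 × 10^6 m²
S = ΔV / (A × Δh) = 2000 m³ / (1.614 × 10^6 m² × 38 m) = 3.262 × 10^-5

S ≈ 3.3 × 10^-5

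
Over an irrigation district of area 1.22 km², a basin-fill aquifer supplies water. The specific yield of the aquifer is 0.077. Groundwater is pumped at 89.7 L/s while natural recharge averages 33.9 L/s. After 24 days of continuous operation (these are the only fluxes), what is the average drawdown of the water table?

Δh ≈ 1.23 m

A = 1.22 km² = 1.22 × 10^6 m²
Net abstraction = 89.7 − 33.9 = 55.8 L/s
Q_net = 55.8 L/s = 4821 m³/d
ΔV = Q × t = 4821 m³/d × 24 d = 1.157 × 10^5 m³
Δh = ΔV / (Sy × A) = 1.157 × 10^5 / (0.077 × 1.22 × 10^6) = 1.232 m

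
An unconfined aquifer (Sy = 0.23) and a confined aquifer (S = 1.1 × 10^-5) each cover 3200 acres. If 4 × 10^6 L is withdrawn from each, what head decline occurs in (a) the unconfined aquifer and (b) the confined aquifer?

A = 3200 acres = 1.295 × 10^7 m²
ΔV = 4 × 10^6 L = 4000 m³
Unconfined: Δh_u = ΔV/(Sy·A) = 4000/(0.23 × 1.295 × 10^7) = 0.001343 m
Confined: Δh_c = ΔV/(S·A) = 4000/(1.1 × 10^-5 × 1.295 × 10^7) = 28.08 m

Δh_u ≈ 0.00134 m; Δh_c ≈ 28.1 m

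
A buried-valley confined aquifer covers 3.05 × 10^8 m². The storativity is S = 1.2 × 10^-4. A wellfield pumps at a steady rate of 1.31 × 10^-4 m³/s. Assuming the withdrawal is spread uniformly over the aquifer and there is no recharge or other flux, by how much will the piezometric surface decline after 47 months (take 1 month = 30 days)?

Δh ≈ 0.436 m

Q = 1.31 × 10^-4 m³/s = 11.32 m³/d
t = 47 months = 1410 d
ΔV = Q × t = 11.32 m³/d × 1410 d = 15960 m³
Δh = ΔV / (S × A) = 15960 / (1.2 × 10^-4 × 3.05 × 10^8) = 0.436 m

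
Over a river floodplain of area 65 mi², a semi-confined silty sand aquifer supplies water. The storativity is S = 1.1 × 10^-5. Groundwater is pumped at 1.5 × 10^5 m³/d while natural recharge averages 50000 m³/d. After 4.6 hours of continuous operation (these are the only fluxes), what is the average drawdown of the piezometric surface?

Δh ≈ 10.4 m

A = 65 mi² = 1.683 × 10^8 m²
Net abstraction = 1.5 × 10^5 − 50000 = 1 × 10^5 m³/d
t = 4.6 hours = 0.1917 d
ΔV = Q × t = 1 × 10^5 m³/d × 0.1917 d = 19170 m³
Δh = ΔV / (S × A) = 19170 / (1.1 × 10^-5 × 1.683 × 10^8) = 10.35 m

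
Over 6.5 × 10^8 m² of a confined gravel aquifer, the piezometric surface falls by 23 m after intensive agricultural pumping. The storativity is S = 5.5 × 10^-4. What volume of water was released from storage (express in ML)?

ΔV ≈ 8220 ML

ΔV = S × A × Δh = 5.5 × 10^-4 × 6.5 × 10^8 m² × 23 m = 8.223 × 10^6 m³
ΔV = 8.223 × 10^6 m³ = 8222 ML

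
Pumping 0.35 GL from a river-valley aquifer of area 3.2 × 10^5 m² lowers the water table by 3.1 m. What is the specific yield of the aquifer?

ΔV = 0.35 GL = 3.5 × 10^5 m³
Sy = ΔV / (A × Δh) = 3.5 × 10^5 m³ / (3.2 × 10^5 m² × 3.1 m) = 0.3528

Sy ≈ 0.35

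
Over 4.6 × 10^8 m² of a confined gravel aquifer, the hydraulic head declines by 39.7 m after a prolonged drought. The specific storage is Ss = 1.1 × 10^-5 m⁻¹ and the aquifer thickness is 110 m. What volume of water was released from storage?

ΔV ≈ 2.21 × 10^7 m³

S = Ss × b = 1.1 × 10^-5 m⁻¹ × 110 m = 1.21 × 10^-3
ΔV = S × A × Δh = 0.00121 × 4.6 × 10^8 m² × 39.7 m = 2.21 × 10^7 m³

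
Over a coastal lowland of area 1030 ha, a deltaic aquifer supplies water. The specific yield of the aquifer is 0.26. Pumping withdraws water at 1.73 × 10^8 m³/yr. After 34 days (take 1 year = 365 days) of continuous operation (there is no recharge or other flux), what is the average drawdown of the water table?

Δh ≈ 6.02 m

A = 1030 ha = 1.03 × 10^7 m²
Q = 1.73 × 10^8 m³/yr = 4.74 × 10^5 m³/d
ΔV = Q × t = 4.74 × 10^5 m³/d × 34 d = 1.612 × 10^7 m³
Δh = ΔV / (Sy × A) = 1.612 × 10^7 / (0.26 × 1.03 × 10^7) = 6.018 m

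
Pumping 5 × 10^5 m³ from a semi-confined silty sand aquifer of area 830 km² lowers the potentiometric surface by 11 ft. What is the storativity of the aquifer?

A = 830 km² = 8.3 × 10^8 m²
Δh = 11 ft = 3.353 m
S = ΔV / (A × Δh) = 5 × 10^5 m³ / (8.3 × 10^8 m² × 3.353 m) = 1.797 × 10^-4

S ≈ 1.8 × 10^-4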